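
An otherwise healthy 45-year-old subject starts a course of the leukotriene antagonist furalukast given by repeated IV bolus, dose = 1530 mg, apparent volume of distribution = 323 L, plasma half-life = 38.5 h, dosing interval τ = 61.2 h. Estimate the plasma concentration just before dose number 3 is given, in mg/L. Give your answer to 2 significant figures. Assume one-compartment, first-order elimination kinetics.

2.1 mg/L

C₀ per dose = Dose / Vd = 1530 / 323 = 4.737 mg/L
k = ln2 / t½ = 0.693147 / 38.5 = 0.01800 h⁻¹
Fraction remaining after one interval: r = e^(−kτ) = e^(−0.01800 × 61.2) = 0.3323
Before dose 3, 2 doses have been given (aged 1τ, 2τ).
C_trough = C₀ × (r + r²) = 4.737 × (0.3323 + 0.1104) = 2.097 mg/L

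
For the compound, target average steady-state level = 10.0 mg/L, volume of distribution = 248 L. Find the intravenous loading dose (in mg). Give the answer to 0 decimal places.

LD = Css × Vd = 10.0 × 248 = 2480 mg

2480 mg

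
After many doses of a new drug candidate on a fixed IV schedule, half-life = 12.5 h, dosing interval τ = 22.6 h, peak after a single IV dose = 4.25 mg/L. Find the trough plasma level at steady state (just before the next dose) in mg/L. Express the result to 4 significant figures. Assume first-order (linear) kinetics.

1.699 mg/L

k = ln2 / t½ = 0.693147 / 12.5 = 0.05545 h⁻¹
e^(−kτ) = e^(−0.05545 × 22.6) = 0.2856
Accumulation ratio R = 1 / (1 − e^(−kτ)) = 1 / (1 − 0.2856) = 1.400
Steady-state trough = C₀ × R × e^(−kτ) = 4.25 × 1.400 × 0.2856 = 1.699 mg/L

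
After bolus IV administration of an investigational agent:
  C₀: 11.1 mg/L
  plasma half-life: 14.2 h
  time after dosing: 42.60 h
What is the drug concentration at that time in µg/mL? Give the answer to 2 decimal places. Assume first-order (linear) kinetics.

1.39 µg/mL

k = ln2 / t½ = 0.693147 / 14.2 = 0.04881 h⁻¹
t / t½ = 42.60 / 14.2 = 3 half-lives
C = C₀ × (1/2)^3 = 11.10 × 0.1250 = 1.388 mg/L
(1.388 mg/L = 1.388 µg/mL)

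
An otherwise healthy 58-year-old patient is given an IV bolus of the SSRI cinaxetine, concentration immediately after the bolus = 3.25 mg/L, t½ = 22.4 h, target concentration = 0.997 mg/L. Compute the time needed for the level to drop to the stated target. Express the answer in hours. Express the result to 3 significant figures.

k = ln2 / t½ = 0.693147 / 22.4 = 0.03094 h⁻¹
t = ln(C₀ / C) / k = ln(3.250 / 0.997) / 0.03094
  = ln(3.260) / 0.03094 = 1.182 / 0.03094 = 38.20 h

38.2 h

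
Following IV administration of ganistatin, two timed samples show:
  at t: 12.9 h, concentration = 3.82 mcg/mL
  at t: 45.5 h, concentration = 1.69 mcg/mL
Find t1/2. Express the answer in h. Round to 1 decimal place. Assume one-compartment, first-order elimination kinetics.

k = ln(C₁/C₂) / (t₂ − t₁) = ln(3.82/1.69) / (45.5 − 12.9)
  = 0.8155 / 32.60 = 0.02502 h⁻¹
t½ = ln2 / k = 0.693147 / 0.02502 = 27.70 h

27.7 h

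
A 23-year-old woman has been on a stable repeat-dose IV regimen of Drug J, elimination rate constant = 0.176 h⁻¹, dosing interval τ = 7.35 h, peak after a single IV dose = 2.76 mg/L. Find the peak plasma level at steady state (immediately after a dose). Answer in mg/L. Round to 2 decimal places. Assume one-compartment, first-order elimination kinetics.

3.80 mg/L

e^(−kτ) = e^(−0.1760 × 7.35) = 0.2743
Accumulation ratio R = 1 / (1 − e^(−kτ)) = 1 / (1 − 0.2743) = 1.378
Steady-state peak = C₀ × R = 2.76 × 1.378 = 3.803 mg/L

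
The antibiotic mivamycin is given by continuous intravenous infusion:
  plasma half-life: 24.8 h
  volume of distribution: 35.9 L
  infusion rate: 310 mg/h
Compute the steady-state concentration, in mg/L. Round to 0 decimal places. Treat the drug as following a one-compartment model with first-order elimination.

k = ln2 / t½ = 0.693147 / 24.8 = 0.02795 h⁻¹
CL = k × Vd = 0.02795 × 35.9 = 1.003 L/h
At steady state Css = R₀ / CL = 310 / 1.003 = 309.1 mg/L

309 mg/L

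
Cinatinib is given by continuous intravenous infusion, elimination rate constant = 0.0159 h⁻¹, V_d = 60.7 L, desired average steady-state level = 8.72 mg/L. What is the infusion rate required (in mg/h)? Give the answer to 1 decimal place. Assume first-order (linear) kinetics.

8.4 mg/h

CL = k × Vd = 0.01590 × 60.7 = 0.9651 L/h
At steady state, infusion rate R₀ = Css × CL = 8.72 × 0.9651 = 8.416 mg/h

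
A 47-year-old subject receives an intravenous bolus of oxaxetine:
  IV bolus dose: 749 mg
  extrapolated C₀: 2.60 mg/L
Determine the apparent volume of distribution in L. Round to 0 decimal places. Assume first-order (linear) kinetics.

Vd = Dose / C₀ = 749.0 / 2.60 = 288.1 L

288 L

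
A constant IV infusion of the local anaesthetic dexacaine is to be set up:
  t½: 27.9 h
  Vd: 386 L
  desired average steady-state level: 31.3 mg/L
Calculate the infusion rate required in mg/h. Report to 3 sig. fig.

k = ln2 / t½ = 0.693147 / 27.9 = 0.02484 h⁻¹
CL = k × Vd = 0.02484 × 386 = 9.588 L/h
At steady state, infusion rate R₀ = Css × CL = 31.3 × 9.588 = 300.1 mg/h

300 mg/h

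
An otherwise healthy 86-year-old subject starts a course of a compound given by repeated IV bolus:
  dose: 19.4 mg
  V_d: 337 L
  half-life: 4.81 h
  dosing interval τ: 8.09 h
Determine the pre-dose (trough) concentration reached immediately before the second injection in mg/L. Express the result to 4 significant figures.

C₀ per dose = Dose / Vd = 19.4 / 337 = 0.05757 mg/L
k = ln2 / t½ = 0.693147 / 4.81 = 0.1441 h⁻¹
Fraction remaining after one interval: r = e^(−kτ) = e^(−0.1441 × 8.09) = 0.3117
Before dose 2, 1 dose has been given (aged 1τ).
C_trough = C₀ × r = 0.05757 × 0.3117 = 0.01794 mg/L

0.01794 mg/L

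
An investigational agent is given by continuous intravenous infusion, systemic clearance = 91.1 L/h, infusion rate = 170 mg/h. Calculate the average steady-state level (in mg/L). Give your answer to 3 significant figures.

At steady state Css = R₀ / CL = 170 / 91.10 = 1.866 mg/L

1.87 mg/L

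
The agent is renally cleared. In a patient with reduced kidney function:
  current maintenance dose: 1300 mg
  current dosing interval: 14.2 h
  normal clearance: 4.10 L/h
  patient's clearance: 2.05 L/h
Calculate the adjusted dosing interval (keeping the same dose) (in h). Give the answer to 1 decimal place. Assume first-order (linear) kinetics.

28.4 h

To keep the same average steady-state level, dosing rate must scale with clearance.
CL ratio = 2.05 / 4.10 = 0.5000
New interval (same dose) = 14.2 / 0.5000 = 28.40 h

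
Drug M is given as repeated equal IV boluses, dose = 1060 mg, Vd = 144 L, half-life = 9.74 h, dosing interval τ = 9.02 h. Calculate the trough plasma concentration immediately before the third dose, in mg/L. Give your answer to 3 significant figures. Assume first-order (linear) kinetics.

C₀ per dose = Dose / Vd = 1060 / 144 = 7.361 mg/L
k = ln2 / t½ = 0.693147 / 9.74 = 0.07116 h⁻¹
Fraction remaining after one interval: r = e^(−kτ) = e^(−0.07116 × 9.02) = 0.5263
Before dose 3, 2 doses have been given (aged 1τ, 2τ).
C_trough = C₀ × (r + r²) = 7.361 × (0.5263 + 0.2770) = 5.913 mg/L

5.91 mg/L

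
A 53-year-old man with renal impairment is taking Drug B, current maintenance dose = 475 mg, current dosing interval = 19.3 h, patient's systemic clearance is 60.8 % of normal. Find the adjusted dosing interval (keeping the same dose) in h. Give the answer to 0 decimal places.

32 h

To keep the same average steady-state level, dosing rate must scale with clearance.
CL ratio = 60.8 / 100 = 0.6080
New interval (same dose) = 19.3 / 0.6080 = 31.74 h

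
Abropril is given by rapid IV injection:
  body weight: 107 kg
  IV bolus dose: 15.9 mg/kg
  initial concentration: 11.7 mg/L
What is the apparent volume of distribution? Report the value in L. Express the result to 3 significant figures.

Dose = 15.9 × 107 = 1701 mg
Vd = Dose / C₀ = 1701 / 11.7 = 145.4 L

145 L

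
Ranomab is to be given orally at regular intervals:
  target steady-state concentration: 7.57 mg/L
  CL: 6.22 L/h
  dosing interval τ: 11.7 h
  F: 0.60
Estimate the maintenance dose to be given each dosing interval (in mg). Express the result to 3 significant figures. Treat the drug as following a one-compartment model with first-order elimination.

918 mg

At steady state, F × (Dose/τ) = Css × CL.
Dose = Css × CL × τ / F = 7.57 × 6.220 × 11.7 / 0.60 = 918.2 mg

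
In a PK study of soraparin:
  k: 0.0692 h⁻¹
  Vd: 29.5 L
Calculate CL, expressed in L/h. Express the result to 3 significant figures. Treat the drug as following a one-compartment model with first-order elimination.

CL = k × Vd = 0.0692 × 29.5 = 2.041 L/h

2.04 L/h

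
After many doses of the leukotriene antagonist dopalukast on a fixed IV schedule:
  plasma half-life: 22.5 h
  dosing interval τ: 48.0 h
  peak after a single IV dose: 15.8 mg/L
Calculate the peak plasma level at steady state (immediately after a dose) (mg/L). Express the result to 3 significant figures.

20.5 mg/L

k = ln2 / t½ = 0.693147 / 22.5 = 0.03081 h⁻¹
e^(−kτ) = e^(−0.03081 × 48.0) = 0.2279
Accumulation ratio R = 1 / (1 − e^(−kτ)) = 1 / (1 − 0.2279) = 1.295
Steady-state peak = C₀ × R = 15.8 × 1.295 = 20.46 mg/L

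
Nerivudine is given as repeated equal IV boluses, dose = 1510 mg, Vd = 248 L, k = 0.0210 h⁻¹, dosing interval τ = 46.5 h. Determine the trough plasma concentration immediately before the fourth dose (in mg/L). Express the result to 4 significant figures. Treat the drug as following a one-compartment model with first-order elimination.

3.482 mg/L

C₀ per dose = Dose / Vd = 1510 / 248 = 6.089 mg/L
Fraction remaining after one interval: r = e^(−kτ) = e^(−0.02100 × 46.5) = 0.3766
Before dose 4, 3 doses have been given (aged 1τ, 2τ, 3τ).
C_trough = C₀ × (r + r² + … + r^3) = C₀ × r(1−r^3)/(1−r)
        = 6.089 × 0.3766 × (1 − 0.05341) / (1 − 0.3766) = 3.482 mg/L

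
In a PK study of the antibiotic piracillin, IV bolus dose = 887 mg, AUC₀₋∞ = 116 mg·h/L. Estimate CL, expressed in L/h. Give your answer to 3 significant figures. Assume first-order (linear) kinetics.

CL = Dose / AUC = 887 / 116 = 7.647 L/h

7.65 L/h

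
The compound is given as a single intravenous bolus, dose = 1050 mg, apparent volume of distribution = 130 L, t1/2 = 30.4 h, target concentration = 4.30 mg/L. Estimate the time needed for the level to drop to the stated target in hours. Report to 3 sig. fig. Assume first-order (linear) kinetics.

C₀ = Dose / Vd = 1050 / 130 = 8.077 mg/L
k = ln2 / t½ = 0.693147 / 30.4 = 0.02280 h⁻¹
t = ln(C₀ / C) / k = ln(8.077 / 4.30) / 0.02280
  = ln(1.878) / 0.02280 = 0.6302 / 0.02280 = 27.64 h

27.6 h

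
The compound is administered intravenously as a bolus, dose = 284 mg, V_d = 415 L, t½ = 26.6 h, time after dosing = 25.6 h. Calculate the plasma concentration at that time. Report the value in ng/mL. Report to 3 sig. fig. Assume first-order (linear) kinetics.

C₀ = Dose / Vd = 284.0 / 415 = 0.6843 mg/L
k = ln2 / t½ = 0.693147 / 26.6 = 0.02606 h⁻¹
C = C₀ · e^(−k·t) = 0.6843 × e^(−0.02606 × 25.6)
  = 0.6843 × 0.5132 = 0.3512 mg/L
Convert: 0.3512 mg/L × 1000 = 351.2 ng/mL

351 ng/mL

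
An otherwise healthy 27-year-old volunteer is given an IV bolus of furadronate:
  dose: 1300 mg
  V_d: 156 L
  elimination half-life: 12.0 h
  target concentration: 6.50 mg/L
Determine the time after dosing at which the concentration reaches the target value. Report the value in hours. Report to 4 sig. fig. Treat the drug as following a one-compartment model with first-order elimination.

C₀ = Dose / Vd = 1300 / 156 = 8.333 mg/L
k = ln2 / t½ = 0.693147 / 12.0 = 0.05776 h⁻¹
t = ln(C₀ / C) / k = ln(8.333 / 6.50) / 0.05776
  = ln(1.282) / 0.05776 = 0.2484 / 0.05776 = 4.301 h

4.301 h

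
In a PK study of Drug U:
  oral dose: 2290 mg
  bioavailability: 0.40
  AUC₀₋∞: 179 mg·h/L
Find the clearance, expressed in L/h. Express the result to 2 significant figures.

5.1 L/h

CL = F·Dose / AUC = 0.40 × 2290 / 179 = 5.117 L/h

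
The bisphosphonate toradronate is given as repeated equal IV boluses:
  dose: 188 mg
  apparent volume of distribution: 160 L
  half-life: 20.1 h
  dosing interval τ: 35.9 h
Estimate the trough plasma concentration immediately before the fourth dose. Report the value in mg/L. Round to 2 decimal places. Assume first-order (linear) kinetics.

0.47 mg/L

C₀ per dose = Dose / Vd = 188 / 160 = 1.175 mg/L
k = ln2 / t½ = 0.693147 / 20.1 = 0.03448 h⁻¹
Fraction remaining after one interval: r = e^(−kτ) = e^(−0.03448 × 35.9) = 0.2900
Before dose 4, 3 doses have been given (aged 1τ, 2τ, 3τ).
C_trough = C₀ × (r + r² + … + r^3) = C₀ × r(1−r^3)/(1−r)
        = 1.175 × 0.2900 × (1 − 0.02439) / (1 − 0.2900) = 0.4682 mg/L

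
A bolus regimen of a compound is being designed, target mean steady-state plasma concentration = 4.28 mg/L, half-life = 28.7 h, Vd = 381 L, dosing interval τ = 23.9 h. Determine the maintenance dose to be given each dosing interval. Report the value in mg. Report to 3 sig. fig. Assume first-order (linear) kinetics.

941 mg

k = ln2 / t½ = 0.693147 / 28.7 = 0.02415 h⁻¹
CL = k × Vd = 0.02415 × 381 = 9.201 L/h
At steady state, Dose/τ = Css × CL.
Dose = Css × CL × τ = 4.28 × 9.201 × 23.9 = 941.2 mg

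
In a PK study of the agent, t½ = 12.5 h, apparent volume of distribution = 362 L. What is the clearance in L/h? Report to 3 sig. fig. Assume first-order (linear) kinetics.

k = ln2 / t½ = 0.693147 / 12.5 = 0.05545 h⁻¹
CL = k × Vd = 0.05545 × 362 = 20.07 L/h

20.1 L/h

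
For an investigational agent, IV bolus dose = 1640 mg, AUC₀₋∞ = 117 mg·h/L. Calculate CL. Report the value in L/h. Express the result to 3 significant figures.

CL = Dose / AUC = 1640 / 117 = 14.02 L/h

14.0 L/h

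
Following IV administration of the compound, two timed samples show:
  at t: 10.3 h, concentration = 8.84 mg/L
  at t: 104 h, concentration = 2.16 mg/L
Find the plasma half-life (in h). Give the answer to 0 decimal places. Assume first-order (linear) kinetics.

46 h

k = ln(C₁/C₂) / (t₂ − t₁) = ln(8.84/2.16) / (104 − 10.3)
  = 1.409 / 93.70 = 0.01504 h⁻¹
t½ = ln2 / k = 0.693147 / 0.01504 = 46.09 h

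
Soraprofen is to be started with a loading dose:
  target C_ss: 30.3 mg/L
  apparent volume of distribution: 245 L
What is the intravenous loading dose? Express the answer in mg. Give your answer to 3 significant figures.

7420 mg

LD = Css × Vd = 30.3 × 245 = 7424 mg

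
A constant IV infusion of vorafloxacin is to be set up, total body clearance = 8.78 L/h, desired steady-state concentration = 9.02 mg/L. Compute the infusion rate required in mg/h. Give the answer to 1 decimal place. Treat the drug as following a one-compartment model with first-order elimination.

At steady state, infusion rate R₀ = Css × CL = 9.02 × 8.780 = 79.20 mg/h

79.2 mg/h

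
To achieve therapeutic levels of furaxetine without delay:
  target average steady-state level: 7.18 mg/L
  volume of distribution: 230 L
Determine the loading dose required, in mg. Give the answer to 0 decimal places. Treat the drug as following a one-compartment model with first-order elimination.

1651 mg

LD = Css × Vd = 7.18 × 230 = 1651 mg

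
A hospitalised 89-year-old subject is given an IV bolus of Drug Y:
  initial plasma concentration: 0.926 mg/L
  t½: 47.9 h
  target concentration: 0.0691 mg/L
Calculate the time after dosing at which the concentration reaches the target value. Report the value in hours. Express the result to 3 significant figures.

k = ln2 / t½ = 0.693147 / 47.9 = 0.01447 h⁻¹
t = ln(C₀ / C) / k = ln(0.9260 / 0.0691) / 0.01447
  = ln(13.40) / 0.01447 = 2.595 / 0.01447 = 179.3 h

179 h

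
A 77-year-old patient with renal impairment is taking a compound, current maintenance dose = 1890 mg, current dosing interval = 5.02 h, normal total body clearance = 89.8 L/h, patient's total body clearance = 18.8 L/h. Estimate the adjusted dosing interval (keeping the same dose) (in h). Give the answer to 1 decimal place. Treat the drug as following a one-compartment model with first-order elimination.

24.0 h

To keep the same average steady-state level, dosing rate must scale with clearance.
CL ratio = 18.8 / 89.8 = 0.2094
New interval (same dose) = 5.02 / 0.2094 = 23.97 h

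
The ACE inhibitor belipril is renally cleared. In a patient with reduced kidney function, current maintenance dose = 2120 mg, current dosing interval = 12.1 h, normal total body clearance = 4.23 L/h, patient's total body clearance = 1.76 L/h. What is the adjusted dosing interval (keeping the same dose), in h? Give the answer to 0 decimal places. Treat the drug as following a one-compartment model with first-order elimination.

29 h

To keep the same average steady-state level, dosing rate must scale with clearance.
CL ratio = 1.76 / 4.23 = 0.4161
New interval (same dose) = 12.1 / 0.4161 = 29.08 h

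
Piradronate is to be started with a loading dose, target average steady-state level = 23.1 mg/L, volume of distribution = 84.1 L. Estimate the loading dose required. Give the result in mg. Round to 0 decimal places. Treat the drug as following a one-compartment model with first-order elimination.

1943 mg

LD = Css × Vd = 23.1 × 84.1 = 1943 mg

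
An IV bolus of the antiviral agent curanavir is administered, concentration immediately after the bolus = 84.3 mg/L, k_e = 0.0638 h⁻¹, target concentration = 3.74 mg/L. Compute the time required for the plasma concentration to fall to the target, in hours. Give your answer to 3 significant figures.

t = ln(C₀ / C) / k = ln(84.30 / 3.74) / 0.06380
  = ln(22.54) / 0.06380 = 3.115 / 0.06380 = 48.82 h

48.8 h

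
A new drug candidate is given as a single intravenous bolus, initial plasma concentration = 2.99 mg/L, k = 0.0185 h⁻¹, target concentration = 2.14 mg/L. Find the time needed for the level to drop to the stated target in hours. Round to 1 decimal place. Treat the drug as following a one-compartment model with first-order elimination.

t = ln(C₀ / C) / k = ln(2.990 / 2.14) / 0.01850
  = ln(1.397) / 0.01850 = 0.3343 / 0.01850 = 18.07 h

18.1 h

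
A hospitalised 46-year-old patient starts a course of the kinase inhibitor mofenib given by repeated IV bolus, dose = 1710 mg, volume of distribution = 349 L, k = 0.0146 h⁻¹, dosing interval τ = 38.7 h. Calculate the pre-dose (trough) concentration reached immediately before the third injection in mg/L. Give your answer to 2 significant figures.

4.4 mg/L

C₀ per dose = Dose / Vd = 1710 / 349 = 4.900 mg/L
Fraction remaining after one interval: r = e^(−kτ) = e^(−0.01460 × 38.7) = 0.5683
Before dose 3, 2 doses have been given (aged 1τ, 2τ).
C_trough = C₀ × (r + r²) = 4.900 × (0.5683 + 0.3230) = 4.367 mg/L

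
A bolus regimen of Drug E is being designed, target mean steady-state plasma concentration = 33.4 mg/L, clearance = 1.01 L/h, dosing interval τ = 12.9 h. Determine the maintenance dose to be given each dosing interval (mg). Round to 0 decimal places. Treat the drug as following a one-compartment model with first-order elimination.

At steady state, Dose/τ = Css × CL.
Dose = Css × CL × τ = 33.4 × 1.010 × 12.9 = 435.2 mg

435 mg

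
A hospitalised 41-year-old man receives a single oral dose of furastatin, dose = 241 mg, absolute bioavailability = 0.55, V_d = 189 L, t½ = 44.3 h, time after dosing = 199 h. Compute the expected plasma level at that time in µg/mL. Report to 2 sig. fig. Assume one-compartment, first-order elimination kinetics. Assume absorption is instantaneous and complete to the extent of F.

0.031 µg/mL

Amount reaching circulation = F × Dose = 0.55 × 241.0 = 132.6 mg
C₀ = F·Dose / Vd = 132.6 / 189 = 0.7016 mg/L
k = ln2 / t½ = 0.693147 / 44.3 = 0.01565 h⁻¹
C = C₀ · e^(−k·t) = 0.7016 × e^(−0.01565 × 199)
  = 0.7016 × 0.04441 = 0.03116 mg/L
(0.03116 mg/L = 0.03116 µg/mL)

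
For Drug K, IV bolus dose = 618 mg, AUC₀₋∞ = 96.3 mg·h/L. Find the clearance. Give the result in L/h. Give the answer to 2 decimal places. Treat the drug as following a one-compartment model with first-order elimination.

6.42 L/h

CL = Dose / AUC = 618 / 96.3 = 6.417 L/h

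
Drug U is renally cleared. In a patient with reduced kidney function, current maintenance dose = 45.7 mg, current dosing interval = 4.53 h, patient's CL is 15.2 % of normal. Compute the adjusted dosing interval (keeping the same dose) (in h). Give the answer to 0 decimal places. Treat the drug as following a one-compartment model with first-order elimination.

30 h

To keep the same average steady-state level, dosing rate must scale with clearance.
CL ratio = 15.2 / 100 = 0.1520
New interval (same dose) = 4.53 / 0.1520 = 29.80 h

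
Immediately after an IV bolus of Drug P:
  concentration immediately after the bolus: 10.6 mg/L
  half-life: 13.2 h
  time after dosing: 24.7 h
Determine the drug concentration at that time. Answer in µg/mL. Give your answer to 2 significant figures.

2.9 µg/mL

k = ln2 / t½ = 0.693147 / 13.2 = 0.05251 h⁻¹
C = C₀ · e^(−k·t) = 10.60 × e^(−0.05251 × 24.7)
  = 10.60 × 0.2734 = 2.898 mg/L
(2.898 mg/L = 2.898 µg/mL)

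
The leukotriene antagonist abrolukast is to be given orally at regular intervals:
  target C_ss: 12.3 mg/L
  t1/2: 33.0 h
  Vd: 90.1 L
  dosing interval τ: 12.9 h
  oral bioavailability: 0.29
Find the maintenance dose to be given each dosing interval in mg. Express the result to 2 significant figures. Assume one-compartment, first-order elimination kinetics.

1000 mg

k = ln2 / t½ = 0.693147 / 33.0 = 0.02100 h⁻¹
CL = k × Vd = 0.02100 × 90.1 = 1.892 L/h
At steady state, F × (Dose/τ) = Css × CL.
Dose = Css × CL × τ / F = 12.3 × 1.892 × 12.9 / 0.29 = 1035 mg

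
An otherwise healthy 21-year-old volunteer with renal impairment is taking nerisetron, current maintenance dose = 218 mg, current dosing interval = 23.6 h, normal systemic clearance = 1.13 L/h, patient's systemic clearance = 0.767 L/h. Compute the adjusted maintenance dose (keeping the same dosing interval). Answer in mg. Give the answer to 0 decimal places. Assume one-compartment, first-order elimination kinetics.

To keep the same average steady-state level, dosing rate must scale with clearance.
CL ratio = 0.767 / 1.13 = 0.6788
New dose (same interval) = 218 × 0.6788 = 148.0 mg

148 mg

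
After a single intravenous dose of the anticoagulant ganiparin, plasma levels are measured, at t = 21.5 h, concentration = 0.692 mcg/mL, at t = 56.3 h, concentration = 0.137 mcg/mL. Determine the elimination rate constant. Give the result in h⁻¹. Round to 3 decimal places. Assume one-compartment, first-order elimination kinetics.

k = ln(C₁/C₂) / (t₂ − t₁) = ln(0.692/0.137) / (56.3 − 21.5)
  = 1.620 / 34.80 = 0.04655 h⁻¹

0.047 h⁻¹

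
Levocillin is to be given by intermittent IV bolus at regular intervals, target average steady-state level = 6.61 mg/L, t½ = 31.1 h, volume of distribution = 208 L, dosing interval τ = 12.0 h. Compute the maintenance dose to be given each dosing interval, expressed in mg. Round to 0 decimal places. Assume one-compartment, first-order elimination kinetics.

k = ln2 / t½ = 0.693147 / 31.1 = 0.02229 h⁻¹
CL = k × Vd = 0.02229 × 208 = 4.636 L/h
At steady state, Dose/τ = Css × CL.
Dose = Css × CL × τ = 6.61 × 4.636 × 12.0 = 367.7 mg

368 mg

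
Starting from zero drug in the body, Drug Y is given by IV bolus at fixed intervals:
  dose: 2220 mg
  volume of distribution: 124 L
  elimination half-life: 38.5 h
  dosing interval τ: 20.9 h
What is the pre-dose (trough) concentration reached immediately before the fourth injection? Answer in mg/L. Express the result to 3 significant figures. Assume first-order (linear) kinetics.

26.5 mg/L

C₀ per dose = Dose / Vd = 2220 / 124 = 17.90 mg/L
k = ln2 / t½ = 0.693147 / 38.5 = 0.01800 h⁻¹
Fraction remaining after one interval: r = e^(−kτ) = e^(−0.01800 × 20.9) = 0.6865
Before dose 4, 3 doses have been given (aged 1τ, 2τ, 3τ).
C_trough = C₀ × (r + r² + … + r^3) = C₀ × r(1−r^3)/(1−r)
        = 17.90 × 0.6865 × (1 − 0.3235) / (1 − 0.6865) = 26.52 mg/L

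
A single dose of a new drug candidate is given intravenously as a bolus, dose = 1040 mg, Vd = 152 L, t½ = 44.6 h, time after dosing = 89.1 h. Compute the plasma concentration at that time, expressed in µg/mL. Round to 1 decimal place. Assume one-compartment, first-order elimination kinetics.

C₀ = Dose / Vd = 1040 / 152 = 6.842 mg/L
k = ln2 / t½ = 0.693147 / 44.6 = 0.01554 h⁻¹
C = C₀ · e^(−k·t) = 6.842 × e^(−0.01554 × 89.1)
  = 6.842 × 0.2504 = 1.713 mg/L
(1.713 mg/L = 1.713 µg/mL)

1.7 µg/mL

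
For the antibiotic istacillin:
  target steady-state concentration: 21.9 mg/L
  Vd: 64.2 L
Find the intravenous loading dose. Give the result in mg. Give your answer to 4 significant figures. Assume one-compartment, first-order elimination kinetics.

1406 mg

LD = Css × Vd = 21.9 × 64.2 = 1406 mg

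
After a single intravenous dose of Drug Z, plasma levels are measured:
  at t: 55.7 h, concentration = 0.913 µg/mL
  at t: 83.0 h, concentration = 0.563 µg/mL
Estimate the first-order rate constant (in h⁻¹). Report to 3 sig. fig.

k = ln(C₁/C₂) / (t₂ − t₁) = ln(0.913/0.563) / (83.0 − 55.7)
  = 0.4835 / 27.30 = 0.01771 h⁻¹

0.0177 h⁻¹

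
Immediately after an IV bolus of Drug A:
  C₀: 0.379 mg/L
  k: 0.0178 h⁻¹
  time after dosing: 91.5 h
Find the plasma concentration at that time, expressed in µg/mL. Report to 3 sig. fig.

0.0744 µg/mL

C = C₀ · e^(−k·t) = 0.3790 × e^(−0.01780 × 91.5)
  = 0.3790 × 0.1962 = 0.07436 mg/L
(0.07436 mg/L = 0.07436 µg/mL)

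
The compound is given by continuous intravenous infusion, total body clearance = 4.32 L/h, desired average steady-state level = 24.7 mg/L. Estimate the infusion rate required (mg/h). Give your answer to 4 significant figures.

106.7 mg/h

At steady state, infusion rate R₀ = Css × CL = 24.7 × 4.320 = 106.7 mg/h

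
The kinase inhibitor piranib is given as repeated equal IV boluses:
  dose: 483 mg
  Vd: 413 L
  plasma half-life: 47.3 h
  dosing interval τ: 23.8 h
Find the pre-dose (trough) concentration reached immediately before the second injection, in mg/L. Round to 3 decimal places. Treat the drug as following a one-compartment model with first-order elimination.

C₀ per dose = Dose / Vd = 483 / 413 = 1.169 mg/L
k = ln2 / t½ = 0.693147 / 47.3 = 0.01465 h⁻¹
Fraction remaining after one interval: r = e^(−kτ) = e^(−0.01465 × 23.8) = 0.7056
Before dose 2, 1 dose has been given (aged 1τ).
C_trough = C₀ × r = 1.169 × 0.7056 = 0.8248 mg/L

0.825 mg/L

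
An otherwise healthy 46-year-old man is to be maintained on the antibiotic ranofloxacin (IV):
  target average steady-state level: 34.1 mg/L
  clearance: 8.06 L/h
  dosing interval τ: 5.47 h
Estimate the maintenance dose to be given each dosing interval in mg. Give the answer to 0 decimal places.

At steady state, Dose/τ = Css × CL.
Dose = Css × CL × τ = 34.1 × 8.060 × 5.47 = 1503 mg

1503 mg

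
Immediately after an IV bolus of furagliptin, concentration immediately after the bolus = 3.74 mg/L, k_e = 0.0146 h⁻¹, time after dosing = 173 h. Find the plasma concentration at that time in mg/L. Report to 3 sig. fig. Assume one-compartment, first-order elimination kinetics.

0.299 mg/L

C = C₀ · e^(−k·t) = 3.740 × e^(−0.01460 × 173)
  = 3.740 × 0.07999 = 0.2992 mg/L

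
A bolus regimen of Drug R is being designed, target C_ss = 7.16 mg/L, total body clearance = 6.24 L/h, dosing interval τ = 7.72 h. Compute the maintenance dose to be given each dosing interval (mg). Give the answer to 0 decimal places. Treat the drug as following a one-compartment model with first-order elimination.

345 mg

At steady state, Dose/τ = Css × CL.
Dose = Css × CL × τ = 7.16 × 6.240 × 7.72 = 344.9 mg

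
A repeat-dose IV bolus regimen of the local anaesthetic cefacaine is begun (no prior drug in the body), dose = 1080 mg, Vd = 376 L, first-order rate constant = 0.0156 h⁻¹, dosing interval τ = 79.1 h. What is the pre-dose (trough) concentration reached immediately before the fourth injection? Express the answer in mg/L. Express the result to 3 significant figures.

C₀ per dose = Dose / Vd = 1080 / 376 = 2.872 mg/L
Fraction remaining after one interval: r = e^(−kτ) = e^(−0.01560 × 79.1) = 0.2911
Before dose 4, 3 doses have been given (aged 1τ, 2τ, 3τ).
C_trough = C₀ × (r + r² + … + r^3) = C₀ × r(1−r^3)/(1−r)
        = 2.872 × 0.2911 × (1 − 0.02467) / (1 − 0.2911) = 1.150 mg/L

1.15 mg/L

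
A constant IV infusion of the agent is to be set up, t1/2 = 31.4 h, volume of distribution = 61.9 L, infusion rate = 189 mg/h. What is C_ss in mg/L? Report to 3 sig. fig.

138 mg/L

k = ln2 / t½ = 0.693147 / 31.4 = 0.02207 h⁻¹
CL = k × Vd = 0.02207 × 61.9 = 1.366 L/h
At steady state Css = R₀ / CL = 189 / 1.366 = 138.4 mg/L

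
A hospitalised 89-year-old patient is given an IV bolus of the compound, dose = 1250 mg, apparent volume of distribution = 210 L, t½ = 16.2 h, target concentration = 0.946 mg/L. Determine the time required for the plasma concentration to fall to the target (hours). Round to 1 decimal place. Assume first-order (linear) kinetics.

C₀ = Dose / Vd = 1250 / 210 = 5.952 mg/L
k = ln2 / t½ = 0.693147 / 16.2 = 0.04279 h⁻¹
t = ln(C₀ / C) / k = ln(5.952 / 0.946) / 0.04279
  = ln(6.292) / 0.04279 = 1.839 / 0.04279 = 42.98 h

43.0 h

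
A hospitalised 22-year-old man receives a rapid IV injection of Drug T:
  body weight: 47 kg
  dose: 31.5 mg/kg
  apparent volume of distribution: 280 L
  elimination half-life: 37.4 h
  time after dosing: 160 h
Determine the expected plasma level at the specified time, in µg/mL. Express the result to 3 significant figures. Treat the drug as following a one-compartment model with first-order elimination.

Total dose = 31.5 × 47 = 1481 mg
C₀ = Dose / Vd = 1481 / 280 = 5.289 mg/L
k = ln2 / t½ = 0.693147 / 37.4 = 0.01853 h⁻¹
C = C₀ · e^(−k·t) = 5.289 × e^(−0.01853 × 160)
  = 5.289 × 0.05157 = 0.2728 mg/L
(0.2728 mg/L = 0.2728 µg/mL)

0.273 µg/mL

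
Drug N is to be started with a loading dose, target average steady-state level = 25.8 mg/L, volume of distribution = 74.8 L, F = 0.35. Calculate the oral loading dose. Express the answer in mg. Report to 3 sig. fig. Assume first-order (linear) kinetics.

5510 mg

LD = Css × Vd / F = 25.8 × 74.8 / 0.35 = 5514 mg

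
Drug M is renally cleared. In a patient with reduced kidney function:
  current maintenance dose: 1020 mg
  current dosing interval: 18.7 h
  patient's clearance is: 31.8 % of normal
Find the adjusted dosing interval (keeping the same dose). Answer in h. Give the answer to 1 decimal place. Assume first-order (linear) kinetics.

To keep the same average steady-state level, dosing rate must scale with clearance.
CL ratio = 31.8 / 100 = 0.3180
New interval (same dose) = 18.7 / 0.3180 = 58.81 h

58.8 h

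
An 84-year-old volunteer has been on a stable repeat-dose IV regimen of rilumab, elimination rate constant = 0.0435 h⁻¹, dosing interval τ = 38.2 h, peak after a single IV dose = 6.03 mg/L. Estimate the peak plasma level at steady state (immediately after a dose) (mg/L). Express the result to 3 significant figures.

7.44 mg/L

e^(−kτ) = e^(−0.04350 × 38.2) = 0.1898
Accumulation ratio R = 1 / (1 − e^(−kτ)) = 1 / (1 − 0.1898) = 1.234
Steady-state peak = C₀ × R = 6.03 × 1.234 = 7.441 mg/L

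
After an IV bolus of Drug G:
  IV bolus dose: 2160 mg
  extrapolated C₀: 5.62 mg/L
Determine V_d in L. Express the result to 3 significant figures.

Vd = Dose / C₀ = 2160 / 5.62 = 384.3 L

384 L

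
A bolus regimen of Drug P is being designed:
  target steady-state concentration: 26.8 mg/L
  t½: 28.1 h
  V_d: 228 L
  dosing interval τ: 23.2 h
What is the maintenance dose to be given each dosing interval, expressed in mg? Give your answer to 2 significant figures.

3500 mg

k = ln2 / t½ = 0.693147 / 28.1 = 0.02467 h⁻¹
CL = k × Vd = 0.02467 × 228 = 5.625 L/h
At steady state, Dose/τ = Css × CL.
Dose = Css × CL × τ = 26.8 × 5.625 × 23.2 = 3497 mg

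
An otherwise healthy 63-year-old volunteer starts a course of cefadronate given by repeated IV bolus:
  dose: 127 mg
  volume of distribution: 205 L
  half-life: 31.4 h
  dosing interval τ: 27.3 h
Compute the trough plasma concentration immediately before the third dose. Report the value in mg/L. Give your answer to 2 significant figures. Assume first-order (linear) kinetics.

C₀ per dose = Dose / Vd = 127 / 205 = 0.6195 mg/L
k = ln2 / t½ = 0.693147 / 31.4 = 0.02207 h⁻¹
Fraction remaining after one interval: r = e^(−kτ) = e^(−0.02207 × 27.3) = 0.5474
Before dose 3, 2 doses have been given (aged 1τ, 2τ).
C_trough = C₀ × (r + r²) = 0.6195 × (0.5474 + 0.2996) = 0.5247 mg/L

0.52 mg/L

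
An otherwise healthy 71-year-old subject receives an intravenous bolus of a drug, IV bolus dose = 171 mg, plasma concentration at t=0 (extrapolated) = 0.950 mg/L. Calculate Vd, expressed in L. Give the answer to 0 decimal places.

180 L

Vd = Dose / C₀ = 171.0 / 0.950 = 180.0 L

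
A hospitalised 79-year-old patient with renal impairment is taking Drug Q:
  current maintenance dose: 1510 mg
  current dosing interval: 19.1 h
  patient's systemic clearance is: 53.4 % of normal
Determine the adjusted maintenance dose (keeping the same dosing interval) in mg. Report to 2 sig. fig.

To keep the same average steady-state level, dosing rate must scale with clearance.
CL ratio = 53.4 / 100 = 0.5340
New dose (same interval) = 1510 × 0.5340 = 806.3 mg

810 mg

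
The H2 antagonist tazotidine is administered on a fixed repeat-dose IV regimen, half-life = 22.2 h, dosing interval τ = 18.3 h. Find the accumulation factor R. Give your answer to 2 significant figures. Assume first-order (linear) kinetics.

2.3

k = ln2 / t½ = 0.693147 / 22.2 = 0.03122 h⁻¹
e^(−kτ) = e^(−0.03122 × 18.3) = 0.5648
Accumulation ratio R = 1 / (1 − e^(−kτ)) = 1 / (1 − 0.5648) = 2.298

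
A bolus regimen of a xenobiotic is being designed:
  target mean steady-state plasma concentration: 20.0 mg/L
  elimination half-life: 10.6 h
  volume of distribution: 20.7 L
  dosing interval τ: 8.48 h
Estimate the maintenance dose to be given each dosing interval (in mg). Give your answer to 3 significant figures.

k = ln2 / t½ = 0.693147 / 10.6 = 0.06539 h⁻¹
CL = k × Vd = 0.06539 × 20.7 = 1.354 L/h
At steady state, Dose/τ = Css × CL.
Dose = Css × CL × τ = 20.0 × 1.354 × 8.48 = 229.6 mg

230 mg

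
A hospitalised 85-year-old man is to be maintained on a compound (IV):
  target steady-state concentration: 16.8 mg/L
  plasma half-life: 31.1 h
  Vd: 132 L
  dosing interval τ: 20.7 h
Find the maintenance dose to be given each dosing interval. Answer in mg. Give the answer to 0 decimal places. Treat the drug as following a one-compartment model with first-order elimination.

k = ln2 / t½ = 0.693147 / 31.1 = 0.02229 h⁻¹
CL = k × Vd = 0.02229 × 132 = 2.942 L/h
At steady state, Dose/τ = Css × CL.
Dose = Css × CL × τ = 16.8 × 2.942 × 20.7 = 1023 mg

1023 mg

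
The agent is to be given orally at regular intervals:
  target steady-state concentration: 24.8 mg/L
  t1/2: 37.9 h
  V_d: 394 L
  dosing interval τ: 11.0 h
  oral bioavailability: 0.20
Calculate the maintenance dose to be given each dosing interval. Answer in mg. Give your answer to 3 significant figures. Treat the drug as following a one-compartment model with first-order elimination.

k = ln2 / t½ = 0.693147 / 37.9 = 0.01829 h⁻¹
CL = k × Vd = 0.01829 × 394 = 7.206 L/h
At steady state, F × (Dose/τ) = Css × CL.
Dose = Css × CL × τ / F = 24.8 × 7.206 × 11.0 / 0.20 = 9829 mg

9830 mg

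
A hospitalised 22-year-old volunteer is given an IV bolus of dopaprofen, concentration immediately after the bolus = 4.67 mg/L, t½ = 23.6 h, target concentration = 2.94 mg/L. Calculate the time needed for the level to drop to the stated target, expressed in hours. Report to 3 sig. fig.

15.8 h

k = ln2 / t½ = 0.693147 / 23.6 = 0.02937 h⁻¹
t = ln(C₀ / C) / k = ln(4.670 / 2.94) / 0.02937
  = ln(1.588) / 0.02937 = 0.4625 / 0.02937 = 15.75 h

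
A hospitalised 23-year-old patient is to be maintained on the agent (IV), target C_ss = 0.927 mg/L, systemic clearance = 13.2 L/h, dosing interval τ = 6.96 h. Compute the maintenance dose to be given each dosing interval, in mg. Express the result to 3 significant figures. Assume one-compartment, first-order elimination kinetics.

At steady state, Dose/τ = Css × CL.
Dose = Css × CL × τ = 0.927 × 13.20 × 6.96 = 85.17 mg

85.2 mg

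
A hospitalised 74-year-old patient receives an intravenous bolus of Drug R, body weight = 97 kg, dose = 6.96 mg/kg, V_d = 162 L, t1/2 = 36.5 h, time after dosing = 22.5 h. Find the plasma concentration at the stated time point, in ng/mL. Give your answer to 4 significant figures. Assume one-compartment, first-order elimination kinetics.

Total dose = 6.96 × 97 = 675.1 mg
C₀ = Dose / Vd = 675.1 / 162 = 4.167 mg/L
k = ln2 / t½ = 0.693147 / 36.5 = 0.01899 h⁻¹
C = C₀ · e^(−k·t) = 4.167 × e^(−0.01899 × 22.5)
  = 4.167 × 0.6523 = 2.718 mg/L
Convert: 2.718 mg/L × 1000 = 2718 ng/mL

2718 ng/mL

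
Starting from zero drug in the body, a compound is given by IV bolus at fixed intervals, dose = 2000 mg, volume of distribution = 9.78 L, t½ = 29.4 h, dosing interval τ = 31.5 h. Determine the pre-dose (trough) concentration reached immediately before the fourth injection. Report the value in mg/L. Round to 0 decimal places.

166 mg/L

C₀ per dose = Dose / Vd = 2000 / 9.78 = 204.5 mg/L
k = ln2 / t½ = 0.693147 / 29.4 = 0.02358 h⁻¹
Fraction remaining after one interval: r = e^(−kτ) = e^(−0.02358 × 31.5) = 0.4758
Before dose 4, 3 doses have been given (aged 1τ, 2τ, 3τ).
C_trough = C₀ × (r + r² + … + r^3) = C₀ × r(1−r^3)/(1−r)
        = 204.5 × 0.4758 × (1 − 0.1077) / (1 − 0.4758) = 165.6 mg/L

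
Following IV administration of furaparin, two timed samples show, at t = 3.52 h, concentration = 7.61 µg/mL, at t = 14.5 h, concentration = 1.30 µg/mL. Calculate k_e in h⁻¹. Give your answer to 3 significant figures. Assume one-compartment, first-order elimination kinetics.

k = ln(C₁/C₂) / (t₂ − t₁) = ln(7.61/1.30) / (14.5 − 3.52)
  = 1.767 / 10.98 = 0.1609 h⁻¹

0.161 h⁻¹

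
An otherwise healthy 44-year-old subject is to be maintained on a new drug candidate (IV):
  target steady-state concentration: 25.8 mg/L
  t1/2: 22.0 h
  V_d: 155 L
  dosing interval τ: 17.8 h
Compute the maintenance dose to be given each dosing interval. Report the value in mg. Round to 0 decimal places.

2243 mg

k = ln2 / t½ = 0.693147 / 22.0 = 0.03151 h⁻¹
CL = k × Vd = 0.03151 × 155 = 4.884 L/h
At steady state, Dose/τ = Css × CL.
Dose = Css × CL × τ = 25.8 × 4.884 × 17.8 = 2243 mg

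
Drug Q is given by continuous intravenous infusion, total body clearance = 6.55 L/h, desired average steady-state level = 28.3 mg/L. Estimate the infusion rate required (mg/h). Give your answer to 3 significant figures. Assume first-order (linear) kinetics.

185 mg/h

At steady state, infusion rate R₀ = Css × CL = 28.3 × 6.550 = 185.4 mg/h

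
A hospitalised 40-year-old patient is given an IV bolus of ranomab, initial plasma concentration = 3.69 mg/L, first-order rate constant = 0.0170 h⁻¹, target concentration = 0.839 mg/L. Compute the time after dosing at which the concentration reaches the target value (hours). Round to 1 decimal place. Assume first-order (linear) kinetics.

t = ln(C₀ / C) / k = ln(3.690 / 0.839) / 0.01700
  = ln(4.398) / 0.01700 = 1.481 / 0.01700 = 87.12 h

87.1 h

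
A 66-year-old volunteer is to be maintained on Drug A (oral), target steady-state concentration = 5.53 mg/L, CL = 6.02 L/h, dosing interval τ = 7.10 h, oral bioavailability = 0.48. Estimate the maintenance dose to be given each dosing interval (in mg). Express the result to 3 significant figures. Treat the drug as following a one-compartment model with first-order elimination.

At steady state, F × (Dose/τ) = Css × CL.
Dose = Css × CL × τ / F = 5.53 × 6.020 × 7.10 / 0.48 = 492.4 mg

492 mg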